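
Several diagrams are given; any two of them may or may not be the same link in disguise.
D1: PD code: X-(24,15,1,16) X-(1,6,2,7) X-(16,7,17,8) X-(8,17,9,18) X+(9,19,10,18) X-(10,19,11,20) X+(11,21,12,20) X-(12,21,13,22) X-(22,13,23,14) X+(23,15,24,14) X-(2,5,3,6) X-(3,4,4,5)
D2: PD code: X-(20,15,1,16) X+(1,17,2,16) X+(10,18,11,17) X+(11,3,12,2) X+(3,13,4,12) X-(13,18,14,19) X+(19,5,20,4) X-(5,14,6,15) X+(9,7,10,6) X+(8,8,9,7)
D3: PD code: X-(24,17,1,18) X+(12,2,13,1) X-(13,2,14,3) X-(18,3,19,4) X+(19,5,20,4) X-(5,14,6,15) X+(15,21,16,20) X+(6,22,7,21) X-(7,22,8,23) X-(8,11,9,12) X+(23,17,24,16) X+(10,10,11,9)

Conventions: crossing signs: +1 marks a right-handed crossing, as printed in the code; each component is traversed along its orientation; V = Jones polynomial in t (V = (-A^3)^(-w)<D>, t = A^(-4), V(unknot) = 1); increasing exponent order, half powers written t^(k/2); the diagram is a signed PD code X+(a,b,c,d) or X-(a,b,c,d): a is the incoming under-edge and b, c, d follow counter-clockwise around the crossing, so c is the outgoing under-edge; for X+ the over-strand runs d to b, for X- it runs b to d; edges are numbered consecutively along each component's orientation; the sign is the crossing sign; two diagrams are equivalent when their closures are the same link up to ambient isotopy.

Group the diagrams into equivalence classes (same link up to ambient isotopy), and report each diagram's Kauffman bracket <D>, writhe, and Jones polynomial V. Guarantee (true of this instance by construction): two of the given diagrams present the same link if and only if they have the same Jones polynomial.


classes: {D1} | {D2} | {D3}
V(D1) = -t^-4 + t^-3 + t^-1  [12 crossings, <D> = A^-14 + A^-6 - A^-2, w = -6]
D2 (bracket -A^-4 + 1 + A^8; 10 crossings at w = +4): V = t + t^3 - t^4
D3 (bracket 1; 12 crossings at w = 0): V = 1
note: 3 classes among 3 diagrams; unequal V(t) rules out equality


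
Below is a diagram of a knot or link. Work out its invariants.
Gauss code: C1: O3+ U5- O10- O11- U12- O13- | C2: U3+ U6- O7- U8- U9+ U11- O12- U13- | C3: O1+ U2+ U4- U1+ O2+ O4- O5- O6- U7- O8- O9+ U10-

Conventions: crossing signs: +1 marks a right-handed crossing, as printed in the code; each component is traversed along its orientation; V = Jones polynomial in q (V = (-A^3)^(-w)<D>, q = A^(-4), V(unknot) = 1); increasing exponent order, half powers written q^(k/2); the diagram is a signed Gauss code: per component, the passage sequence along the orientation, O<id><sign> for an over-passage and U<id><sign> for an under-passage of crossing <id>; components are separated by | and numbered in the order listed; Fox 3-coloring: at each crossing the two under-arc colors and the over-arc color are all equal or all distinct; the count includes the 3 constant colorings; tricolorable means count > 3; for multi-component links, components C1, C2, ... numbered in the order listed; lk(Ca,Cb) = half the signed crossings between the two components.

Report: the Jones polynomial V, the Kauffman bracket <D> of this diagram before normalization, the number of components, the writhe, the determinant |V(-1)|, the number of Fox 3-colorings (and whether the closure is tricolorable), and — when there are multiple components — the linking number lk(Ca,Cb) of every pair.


Jones polynomial: V(q) = 2q^-6 + q^-4 + q^-2
<D> = -A^-7 - A - 2A^9; writhe -5
components 3, writhe -5 (13 crossings)
linking number lk(C1,C2) = -1
lk(C1,C3): -1
lk(C2,C3) = -1
3-colorings: 3 of 3^13, det 4 — not tricolorable
note: the span of V is 4, within the link bound 13 + 3 - 1


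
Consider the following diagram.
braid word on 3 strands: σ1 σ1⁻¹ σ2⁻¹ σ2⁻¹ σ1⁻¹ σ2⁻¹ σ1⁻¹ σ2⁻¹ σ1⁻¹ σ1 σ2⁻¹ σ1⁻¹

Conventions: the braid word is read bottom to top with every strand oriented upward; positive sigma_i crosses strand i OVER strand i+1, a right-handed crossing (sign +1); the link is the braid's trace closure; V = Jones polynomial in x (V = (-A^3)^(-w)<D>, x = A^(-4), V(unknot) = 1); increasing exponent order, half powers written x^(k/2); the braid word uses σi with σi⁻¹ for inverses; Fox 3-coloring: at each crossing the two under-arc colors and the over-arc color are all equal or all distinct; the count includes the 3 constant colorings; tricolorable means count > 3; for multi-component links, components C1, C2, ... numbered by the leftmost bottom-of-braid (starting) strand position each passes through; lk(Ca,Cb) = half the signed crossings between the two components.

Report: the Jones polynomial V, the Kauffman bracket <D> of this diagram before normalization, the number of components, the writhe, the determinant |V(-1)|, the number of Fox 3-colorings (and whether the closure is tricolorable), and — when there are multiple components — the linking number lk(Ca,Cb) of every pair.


V(x) = -x^-8 + x^-5 + x^-3
bracket: A^-12 + A^-4 - A^8, w = -8
1 component, writhe -8, over 12 crossings
det 3, colorings 9 of 3^12 — tricolorable
observation: |V(-1)| = 3: so tricolorable, since 3 divides 3


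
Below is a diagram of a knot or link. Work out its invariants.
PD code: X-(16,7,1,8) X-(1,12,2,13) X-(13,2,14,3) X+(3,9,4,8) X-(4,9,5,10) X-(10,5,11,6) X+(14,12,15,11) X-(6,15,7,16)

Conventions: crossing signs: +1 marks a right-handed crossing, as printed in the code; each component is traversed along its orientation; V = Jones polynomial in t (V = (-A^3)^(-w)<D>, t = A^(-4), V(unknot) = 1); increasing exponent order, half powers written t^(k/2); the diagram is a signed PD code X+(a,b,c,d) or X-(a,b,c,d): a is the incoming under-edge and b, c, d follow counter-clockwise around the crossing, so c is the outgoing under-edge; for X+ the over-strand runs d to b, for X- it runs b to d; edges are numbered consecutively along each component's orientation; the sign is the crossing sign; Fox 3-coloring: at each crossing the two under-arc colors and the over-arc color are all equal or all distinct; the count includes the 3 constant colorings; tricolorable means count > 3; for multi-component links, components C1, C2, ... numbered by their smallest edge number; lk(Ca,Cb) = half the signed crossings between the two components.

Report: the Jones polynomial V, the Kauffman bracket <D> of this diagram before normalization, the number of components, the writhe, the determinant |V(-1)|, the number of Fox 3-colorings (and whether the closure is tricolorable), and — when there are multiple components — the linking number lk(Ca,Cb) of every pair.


V = -t^-6 + t^-5 - t^-4 + 2t^-3 - t^-2 + t^-1
<D> = A^-8 - A^-4 + 2 - A^4 + A^8 - A^12 (w = -4)
1 component over 8 crossings, w = -4
3 Fox colorings among 3^8, |V(-1)| = 7: not tricolorable
why: the span of V is 5, forcing >= 5 crossings in any diagram


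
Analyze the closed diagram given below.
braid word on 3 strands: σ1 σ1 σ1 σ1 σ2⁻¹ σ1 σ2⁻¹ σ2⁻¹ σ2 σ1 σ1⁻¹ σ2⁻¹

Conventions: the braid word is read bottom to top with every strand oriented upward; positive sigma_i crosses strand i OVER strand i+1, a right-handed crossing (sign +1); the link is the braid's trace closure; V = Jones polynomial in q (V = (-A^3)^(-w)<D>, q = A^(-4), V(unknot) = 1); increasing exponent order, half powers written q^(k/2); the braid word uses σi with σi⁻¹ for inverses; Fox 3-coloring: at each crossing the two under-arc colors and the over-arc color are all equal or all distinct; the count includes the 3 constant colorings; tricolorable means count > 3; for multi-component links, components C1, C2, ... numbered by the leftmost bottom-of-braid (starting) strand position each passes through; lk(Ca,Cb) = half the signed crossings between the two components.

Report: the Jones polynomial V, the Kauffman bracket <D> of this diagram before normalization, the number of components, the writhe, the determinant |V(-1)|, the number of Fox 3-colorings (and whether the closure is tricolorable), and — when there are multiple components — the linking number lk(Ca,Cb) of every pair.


V = -q^-2 + 2q^-1 - 2 + 4q - 4q^2 + 4q^3 - 3q^4 + 2q^5 - q^6
<D> = -A^-18 + 2A^-14 - 3A^-10 + 4A^-6 - 4A^-2 + 4A^2 - 2A^6 + 2A^10 - A^14 (w = +2)
1 component over 12 crossings, w = +2
3 Fox colorings among 3^12, |V(-1)| = 23: not tricolorable
why: |V(-1)| = 23: so not tricolorable, since 3 does not divide 23


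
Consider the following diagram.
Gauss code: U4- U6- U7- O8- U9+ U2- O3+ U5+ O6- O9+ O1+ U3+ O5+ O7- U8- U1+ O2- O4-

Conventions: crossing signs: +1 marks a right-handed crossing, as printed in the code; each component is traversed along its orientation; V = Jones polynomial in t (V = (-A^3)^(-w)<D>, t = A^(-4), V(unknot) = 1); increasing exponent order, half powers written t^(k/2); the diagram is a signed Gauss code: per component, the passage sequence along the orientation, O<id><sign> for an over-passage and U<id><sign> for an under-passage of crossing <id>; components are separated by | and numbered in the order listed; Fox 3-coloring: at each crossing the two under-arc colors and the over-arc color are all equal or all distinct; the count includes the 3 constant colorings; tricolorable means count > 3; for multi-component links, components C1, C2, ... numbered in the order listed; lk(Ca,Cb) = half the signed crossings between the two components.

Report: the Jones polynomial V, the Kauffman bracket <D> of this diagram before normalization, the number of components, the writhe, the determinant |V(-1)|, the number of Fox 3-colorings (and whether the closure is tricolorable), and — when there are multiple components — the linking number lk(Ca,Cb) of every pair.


V(t) = -t^-3 + t^-2 - t^-1 + 3 - t + t^2 - t^3
bracket: A^-15 - A^-11 + A^-7 - 3A^-3 + A - A^5 + A^9, w = -1
1 component, writhe -1, over 9 crossings
det 9, colorings 27 of 3^9 — tricolorable
observation: the span of V is 6, forcing >= 6 crossings in any diagram


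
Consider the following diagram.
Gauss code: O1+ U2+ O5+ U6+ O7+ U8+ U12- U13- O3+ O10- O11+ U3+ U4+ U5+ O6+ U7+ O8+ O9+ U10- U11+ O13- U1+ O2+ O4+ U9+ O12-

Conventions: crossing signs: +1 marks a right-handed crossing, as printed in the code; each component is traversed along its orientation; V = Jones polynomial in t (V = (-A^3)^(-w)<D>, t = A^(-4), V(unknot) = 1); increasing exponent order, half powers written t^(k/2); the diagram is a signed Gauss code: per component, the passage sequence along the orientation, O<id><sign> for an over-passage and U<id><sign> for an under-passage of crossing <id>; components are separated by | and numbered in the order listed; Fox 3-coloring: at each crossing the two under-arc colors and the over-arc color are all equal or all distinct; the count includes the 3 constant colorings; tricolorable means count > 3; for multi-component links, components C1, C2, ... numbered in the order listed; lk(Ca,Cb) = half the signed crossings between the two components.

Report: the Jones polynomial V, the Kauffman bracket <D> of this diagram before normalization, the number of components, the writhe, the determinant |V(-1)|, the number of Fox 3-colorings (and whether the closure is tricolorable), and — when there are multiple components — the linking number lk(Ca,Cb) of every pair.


V = t^2 + 2t^4 - 2t^5 + t^6 - 2t^7 + t^8
<D> = -A^-11 + 2A^-7 - A^-3 + 2A - 2A^5 - A^13 (w = +7)
1 component over 13 crossings, w = +7
27 Fox colorings among 3^13, |V(-1)| = 9: tricolorable
why: w = +7 shifts under R1 moves; the (-A^3)^(-7) factor cancels that in V


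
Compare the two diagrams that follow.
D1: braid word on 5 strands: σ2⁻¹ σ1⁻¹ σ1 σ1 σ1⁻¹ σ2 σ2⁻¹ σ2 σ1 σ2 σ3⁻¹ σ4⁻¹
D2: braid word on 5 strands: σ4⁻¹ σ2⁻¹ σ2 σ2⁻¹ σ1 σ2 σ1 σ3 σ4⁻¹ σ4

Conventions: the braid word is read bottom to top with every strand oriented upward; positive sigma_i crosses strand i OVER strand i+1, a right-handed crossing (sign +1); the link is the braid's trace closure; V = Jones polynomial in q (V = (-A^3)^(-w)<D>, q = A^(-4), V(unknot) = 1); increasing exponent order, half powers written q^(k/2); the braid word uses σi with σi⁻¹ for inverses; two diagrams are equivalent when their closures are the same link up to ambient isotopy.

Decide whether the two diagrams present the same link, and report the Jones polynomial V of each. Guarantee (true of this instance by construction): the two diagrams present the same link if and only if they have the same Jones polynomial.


same link: yes
V(D1) = 1  [12 crossings, <D> = 1, w = 0]
D2 (bracket A^6; 10 crossings at w = +2): V = 1
note: all 2 diagrams share one V(q), hence one class


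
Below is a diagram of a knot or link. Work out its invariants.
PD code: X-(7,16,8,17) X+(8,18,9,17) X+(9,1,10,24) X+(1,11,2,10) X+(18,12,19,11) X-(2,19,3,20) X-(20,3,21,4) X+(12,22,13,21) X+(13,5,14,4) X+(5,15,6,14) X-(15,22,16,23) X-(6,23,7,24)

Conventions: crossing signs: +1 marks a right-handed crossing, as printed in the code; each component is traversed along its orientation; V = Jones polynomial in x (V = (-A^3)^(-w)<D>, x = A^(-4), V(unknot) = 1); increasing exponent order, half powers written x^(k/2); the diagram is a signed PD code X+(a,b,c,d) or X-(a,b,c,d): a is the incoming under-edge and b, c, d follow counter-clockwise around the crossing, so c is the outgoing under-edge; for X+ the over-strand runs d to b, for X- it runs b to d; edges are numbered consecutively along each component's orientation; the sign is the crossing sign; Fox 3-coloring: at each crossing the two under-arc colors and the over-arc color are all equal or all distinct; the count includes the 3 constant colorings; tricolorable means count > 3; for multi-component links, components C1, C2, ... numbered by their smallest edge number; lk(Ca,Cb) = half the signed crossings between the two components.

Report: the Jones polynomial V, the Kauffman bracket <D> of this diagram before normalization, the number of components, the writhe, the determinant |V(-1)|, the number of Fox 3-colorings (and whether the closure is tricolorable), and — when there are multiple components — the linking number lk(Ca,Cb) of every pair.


V = -x^-1 + 2 - x + 2x^2 - x^3 + x^4 - x^5
<D> = -A^-14 + A^-10 - A^-6 + 2A^-2 - A^2 + 2A^6 - A^10 (w = +2)
1 component over 12 crossings, w = +2
9 Fox colorings among 3^12, |V(-1)| = 9: tricolorable
why: w = +2 shifts under R1 moves; the (-A^3)^(-2) factor cancels that in V


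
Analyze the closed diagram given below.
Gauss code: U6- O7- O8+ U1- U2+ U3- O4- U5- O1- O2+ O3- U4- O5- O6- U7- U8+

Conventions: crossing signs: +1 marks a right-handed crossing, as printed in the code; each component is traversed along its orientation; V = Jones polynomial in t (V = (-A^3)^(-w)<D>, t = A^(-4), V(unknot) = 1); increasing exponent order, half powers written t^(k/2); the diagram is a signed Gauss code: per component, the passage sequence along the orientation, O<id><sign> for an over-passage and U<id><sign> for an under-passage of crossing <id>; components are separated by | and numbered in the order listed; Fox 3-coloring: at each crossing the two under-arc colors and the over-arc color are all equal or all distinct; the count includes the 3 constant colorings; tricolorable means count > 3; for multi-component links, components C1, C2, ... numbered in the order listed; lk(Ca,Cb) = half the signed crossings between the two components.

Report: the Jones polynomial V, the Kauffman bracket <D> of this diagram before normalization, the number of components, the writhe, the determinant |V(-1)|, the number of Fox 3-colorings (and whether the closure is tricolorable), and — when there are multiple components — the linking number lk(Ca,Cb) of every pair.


V(t) = -t^-4 + t^-3 + t^-1
bracket: A^-8 + 1 - A^4, w = -4
1 component, writhe -4, over 8 crossings
det 3, colorings 9 of 3^8 — tricolorable
observation: V spans 3 powers of t: at least 3 crossings in any diagram


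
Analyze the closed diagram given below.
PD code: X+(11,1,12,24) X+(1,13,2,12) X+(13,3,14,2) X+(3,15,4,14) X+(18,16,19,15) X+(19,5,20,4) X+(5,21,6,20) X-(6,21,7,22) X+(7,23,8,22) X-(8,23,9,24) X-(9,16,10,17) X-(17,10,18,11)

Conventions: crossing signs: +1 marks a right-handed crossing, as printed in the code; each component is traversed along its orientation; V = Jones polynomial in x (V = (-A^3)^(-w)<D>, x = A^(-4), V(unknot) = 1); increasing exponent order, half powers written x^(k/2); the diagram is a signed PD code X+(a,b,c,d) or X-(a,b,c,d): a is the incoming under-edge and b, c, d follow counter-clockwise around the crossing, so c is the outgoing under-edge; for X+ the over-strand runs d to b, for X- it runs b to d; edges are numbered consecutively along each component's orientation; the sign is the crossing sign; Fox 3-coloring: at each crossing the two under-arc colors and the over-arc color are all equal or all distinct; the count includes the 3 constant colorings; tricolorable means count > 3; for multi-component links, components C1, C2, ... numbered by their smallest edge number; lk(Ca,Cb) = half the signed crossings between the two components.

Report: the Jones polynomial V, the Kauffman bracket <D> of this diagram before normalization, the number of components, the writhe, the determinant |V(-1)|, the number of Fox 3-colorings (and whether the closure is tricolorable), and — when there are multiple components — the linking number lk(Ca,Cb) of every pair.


V = x + x^3 - x^4
<D> = -A^-4 + 1 + A^8 (w = +4)
1 component over 12 crossings, w = +4
9 Fox colorings among 3^12, |V(-1)| = 3: tricolorable
why: the span of V is 3, forcing >= 3 crossings in any diagram


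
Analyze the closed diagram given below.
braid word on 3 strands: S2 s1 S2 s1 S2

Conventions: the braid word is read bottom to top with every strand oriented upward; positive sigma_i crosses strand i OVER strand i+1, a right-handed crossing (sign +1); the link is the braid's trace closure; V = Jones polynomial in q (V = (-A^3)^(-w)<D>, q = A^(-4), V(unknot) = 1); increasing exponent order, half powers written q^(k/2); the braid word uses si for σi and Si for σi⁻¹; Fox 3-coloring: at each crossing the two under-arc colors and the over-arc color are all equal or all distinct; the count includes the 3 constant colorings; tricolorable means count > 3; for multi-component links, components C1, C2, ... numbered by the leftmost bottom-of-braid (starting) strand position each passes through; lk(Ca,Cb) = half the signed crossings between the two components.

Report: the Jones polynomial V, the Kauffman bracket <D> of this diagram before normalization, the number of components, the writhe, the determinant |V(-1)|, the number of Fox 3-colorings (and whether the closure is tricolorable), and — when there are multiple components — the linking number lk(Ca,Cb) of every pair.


V(q) = q^(-7/2) - 2q^(-5/2) + q^(-3/2) - 2q^(-1/2) + q^(1/2) - q^(3/2)
bracket: A^-9 - A^-5 + 2A^-1 - A^3 + 2A^7 - A^11, w = -1
2 components, writhe -1, over 5 crossings
lk(C1,C2) = 0
det 8, colorings 3 of 3^5 — not tricolorable
observation: w = -1 shifts under R1 moves; the (-A^3)^(1) factor cancels that in V


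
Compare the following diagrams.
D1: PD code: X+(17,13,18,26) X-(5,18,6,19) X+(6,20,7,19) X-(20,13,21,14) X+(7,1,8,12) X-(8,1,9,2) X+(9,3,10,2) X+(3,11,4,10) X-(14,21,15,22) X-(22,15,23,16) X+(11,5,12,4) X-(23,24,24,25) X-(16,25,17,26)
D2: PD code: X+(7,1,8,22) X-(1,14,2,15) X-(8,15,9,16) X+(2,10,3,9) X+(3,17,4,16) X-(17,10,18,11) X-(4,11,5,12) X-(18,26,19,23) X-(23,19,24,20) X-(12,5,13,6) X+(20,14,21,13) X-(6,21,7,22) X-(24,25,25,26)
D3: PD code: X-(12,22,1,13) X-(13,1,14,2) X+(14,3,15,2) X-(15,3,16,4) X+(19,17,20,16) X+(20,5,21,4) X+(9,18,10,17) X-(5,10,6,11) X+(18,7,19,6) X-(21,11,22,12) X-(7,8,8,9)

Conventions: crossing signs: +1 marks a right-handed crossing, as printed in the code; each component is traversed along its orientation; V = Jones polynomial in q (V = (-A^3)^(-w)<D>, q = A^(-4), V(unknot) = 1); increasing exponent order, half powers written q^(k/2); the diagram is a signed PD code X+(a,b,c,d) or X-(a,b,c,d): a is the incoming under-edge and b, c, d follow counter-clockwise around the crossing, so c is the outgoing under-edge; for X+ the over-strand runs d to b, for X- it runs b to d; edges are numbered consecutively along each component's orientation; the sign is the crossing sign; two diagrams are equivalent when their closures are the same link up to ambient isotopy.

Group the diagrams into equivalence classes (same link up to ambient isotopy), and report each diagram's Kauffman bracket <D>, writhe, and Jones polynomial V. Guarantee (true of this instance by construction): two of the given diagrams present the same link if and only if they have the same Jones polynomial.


classes: {D1} | {D2} | {D3}
V(D1) = q^(-7/2) - 2q^(-1/2) - 2q^(1/2) + q^(7/2)  [13 crossings, <D> = -A^-17 + 2A^-5 + 2A^-1 - A^11, w = -1]
V(D2) = q^(-13/2) - q^(-11/2) + q^(-9/2) - 2q^(-7/2) - q^(-3/2)  (w -5, c 13, <D> = A^-9 + 2A^-1 - A^3 + A^7 - A^11)
V(D3) = q^(-7/2) - 2q^(-5/2) + q^(-3/2) - 2q^(-1/2) + q^(1/2) - q^(3/2)  (w -1, c 11, <D> = A^-9 - A^-5 + 2A^-1 - A^3 + 2A^7 - A^11)
insight: 3 values of V(q) split the 3 diagrams


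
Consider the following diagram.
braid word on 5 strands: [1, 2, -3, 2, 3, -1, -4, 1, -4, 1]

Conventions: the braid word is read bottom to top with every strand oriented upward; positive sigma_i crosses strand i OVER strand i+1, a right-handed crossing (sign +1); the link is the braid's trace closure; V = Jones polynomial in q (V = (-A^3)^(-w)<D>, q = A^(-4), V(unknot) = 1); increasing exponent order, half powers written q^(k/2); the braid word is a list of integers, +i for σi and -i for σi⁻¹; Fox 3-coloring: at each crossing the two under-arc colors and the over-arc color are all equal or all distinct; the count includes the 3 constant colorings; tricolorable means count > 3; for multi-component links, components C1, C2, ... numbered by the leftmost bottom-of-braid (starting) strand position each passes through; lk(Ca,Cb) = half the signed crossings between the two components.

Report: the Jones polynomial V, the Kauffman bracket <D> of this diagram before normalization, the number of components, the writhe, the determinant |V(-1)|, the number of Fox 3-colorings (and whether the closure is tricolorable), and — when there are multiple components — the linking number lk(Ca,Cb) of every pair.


Jones polynomial: V(q) = q^-2 + 2 + q^2
<D> = A^-2 + 2A^6 + A^14; writhe +2
components 3, writhe +2 (10 crossings)
linking number lk(C1,C2) = +1
lk(C1,C3): -1
lk(C2,C3) = 0
3-colorings: 3 of 3^10, det 4 — not tricolorable
note: the 3 component pairs carry total linking 0


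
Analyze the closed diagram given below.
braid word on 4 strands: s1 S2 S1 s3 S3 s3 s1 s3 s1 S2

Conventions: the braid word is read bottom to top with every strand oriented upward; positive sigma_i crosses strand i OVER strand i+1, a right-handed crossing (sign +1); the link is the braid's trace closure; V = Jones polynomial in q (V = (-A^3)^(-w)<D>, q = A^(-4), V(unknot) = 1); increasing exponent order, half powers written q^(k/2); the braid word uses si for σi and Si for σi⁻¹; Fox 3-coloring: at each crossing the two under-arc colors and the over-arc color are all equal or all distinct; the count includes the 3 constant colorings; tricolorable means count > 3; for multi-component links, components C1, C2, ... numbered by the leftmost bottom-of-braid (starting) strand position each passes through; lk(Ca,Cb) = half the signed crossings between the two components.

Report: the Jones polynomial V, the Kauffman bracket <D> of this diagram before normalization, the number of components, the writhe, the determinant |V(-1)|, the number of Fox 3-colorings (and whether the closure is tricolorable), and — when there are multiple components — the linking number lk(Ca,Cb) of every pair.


V = -q^(-3/2) + q^(-1/2) - 2q^(1/2) + 2q^(3/2) - 2q^(5/2) + q^(7/2) - q^(9/2)
<D> = -A^-12 + A^-8 - 2A^-4 + 2 - 2A^4 + A^8 - A^12 (w = +2)
2 components over 10 crossings, w = +2
lk(C1,C2): +1
3 Fox colorings among 3^10, |V(-1)| = 10: not tricolorable
why: w = +2 (over 10 crossings) is diagram-only; (-A^3)^(-2) removes it from V


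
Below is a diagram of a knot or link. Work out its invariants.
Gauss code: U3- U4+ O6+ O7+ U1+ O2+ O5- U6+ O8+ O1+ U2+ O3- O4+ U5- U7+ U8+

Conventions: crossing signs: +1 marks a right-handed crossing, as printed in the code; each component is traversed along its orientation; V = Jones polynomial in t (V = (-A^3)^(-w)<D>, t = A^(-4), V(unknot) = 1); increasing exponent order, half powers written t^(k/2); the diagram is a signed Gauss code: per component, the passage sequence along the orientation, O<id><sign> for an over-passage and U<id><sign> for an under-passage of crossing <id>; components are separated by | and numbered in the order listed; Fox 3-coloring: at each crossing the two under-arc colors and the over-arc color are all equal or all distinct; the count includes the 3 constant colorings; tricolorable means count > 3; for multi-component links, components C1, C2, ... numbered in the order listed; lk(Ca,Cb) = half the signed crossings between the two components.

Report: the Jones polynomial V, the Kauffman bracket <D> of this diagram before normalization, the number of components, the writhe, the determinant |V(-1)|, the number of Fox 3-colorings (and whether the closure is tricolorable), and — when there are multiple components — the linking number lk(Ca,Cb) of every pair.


V(t) = t + t^3 - t^4
bracket: -A^-4 + 1 + A^8, w = +4
1 component, writhe +4, over 8 crossings
det 3, colorings 9 of 3^8 — tricolorable
observation: the span of V is 3, forcing >= 3 crossings in any diagram


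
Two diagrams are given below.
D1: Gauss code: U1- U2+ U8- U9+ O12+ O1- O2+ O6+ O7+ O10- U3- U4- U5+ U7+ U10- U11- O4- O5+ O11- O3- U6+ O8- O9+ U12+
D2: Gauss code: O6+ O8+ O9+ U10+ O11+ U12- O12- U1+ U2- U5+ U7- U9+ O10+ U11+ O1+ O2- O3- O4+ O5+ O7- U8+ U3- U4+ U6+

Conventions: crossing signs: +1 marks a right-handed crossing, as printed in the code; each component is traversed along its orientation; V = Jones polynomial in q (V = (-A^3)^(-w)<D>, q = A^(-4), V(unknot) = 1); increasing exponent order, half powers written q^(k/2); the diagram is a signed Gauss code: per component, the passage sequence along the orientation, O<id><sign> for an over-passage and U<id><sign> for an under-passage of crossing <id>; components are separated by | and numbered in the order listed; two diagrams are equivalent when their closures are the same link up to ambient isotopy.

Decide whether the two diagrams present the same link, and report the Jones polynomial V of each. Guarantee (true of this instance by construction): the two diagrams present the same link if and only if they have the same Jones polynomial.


equivalent: no
D1 (bracket 1; 12 crossings at w = 0): V = 1
V(D2) = q + q^3 - q^4  [12 crossings, <D> = -A^-4 + 1 + A^8, w = +4]
observation: comparing 2 Jones polynomials yields 2 groups


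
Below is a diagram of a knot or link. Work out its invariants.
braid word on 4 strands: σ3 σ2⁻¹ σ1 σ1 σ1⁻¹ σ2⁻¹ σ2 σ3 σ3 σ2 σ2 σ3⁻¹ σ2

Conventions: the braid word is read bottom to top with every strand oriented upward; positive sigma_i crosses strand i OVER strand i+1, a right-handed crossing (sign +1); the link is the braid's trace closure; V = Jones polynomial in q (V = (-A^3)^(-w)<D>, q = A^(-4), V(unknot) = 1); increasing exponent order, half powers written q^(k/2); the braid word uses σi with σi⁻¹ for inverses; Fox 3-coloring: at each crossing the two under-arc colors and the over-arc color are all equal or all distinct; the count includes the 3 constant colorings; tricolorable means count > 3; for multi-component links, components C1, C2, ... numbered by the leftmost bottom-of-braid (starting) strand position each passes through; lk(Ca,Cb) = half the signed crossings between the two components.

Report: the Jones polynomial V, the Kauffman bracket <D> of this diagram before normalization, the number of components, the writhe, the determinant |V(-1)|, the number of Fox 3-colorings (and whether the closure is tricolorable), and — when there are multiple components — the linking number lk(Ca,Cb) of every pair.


V(q) = 2q - 2q^2 + 3q^3 - 3q^4 + 2q^5 - 2q^6 + q^7
bracket: -A^-13 + 2A^-9 - 2A^-5 + 3A^-1 - 3A^3 + 2A^7 - 2A^11, w = +5
1 component, writhe +5, over 13 crossings
det 15, colorings 9 of 3^13 — tricolorable
observation: w = +5 shifts under R1 moves; the (-A^3)^(-5) factor cancels that in V


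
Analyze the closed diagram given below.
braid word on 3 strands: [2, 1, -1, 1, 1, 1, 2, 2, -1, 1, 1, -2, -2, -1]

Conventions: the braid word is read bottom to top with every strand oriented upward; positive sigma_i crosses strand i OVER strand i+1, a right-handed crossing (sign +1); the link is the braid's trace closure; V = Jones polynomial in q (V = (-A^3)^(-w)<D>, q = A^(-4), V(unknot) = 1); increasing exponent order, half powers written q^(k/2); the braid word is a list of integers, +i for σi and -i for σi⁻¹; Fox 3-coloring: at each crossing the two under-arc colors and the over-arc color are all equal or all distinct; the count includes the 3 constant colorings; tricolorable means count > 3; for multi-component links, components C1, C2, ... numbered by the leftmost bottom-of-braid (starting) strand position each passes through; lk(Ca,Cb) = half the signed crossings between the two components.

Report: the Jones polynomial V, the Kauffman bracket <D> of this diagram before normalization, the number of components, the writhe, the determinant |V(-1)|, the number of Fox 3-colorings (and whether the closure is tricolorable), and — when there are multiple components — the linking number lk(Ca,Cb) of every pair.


V = 2q - 2q^2 + 3q^3 - 3q^4 + 2q^5 - 2q^6 + q^7
<D> = A^-16 - 2A^-12 + 2A^-8 - 3A^-4 + 3 - 2A^4 + 2A^8 (w = +4)
1 component over 14 crossings, w = +4
9 Fox colorings among 3^14, |V(-1)| = 15: tricolorable
why: inverse pairs cancel, leaving σ2 σ1 σ1 σ1 σ2 σ2 σ1 σ2⁻¹ σ2⁻¹ σ1⁻¹


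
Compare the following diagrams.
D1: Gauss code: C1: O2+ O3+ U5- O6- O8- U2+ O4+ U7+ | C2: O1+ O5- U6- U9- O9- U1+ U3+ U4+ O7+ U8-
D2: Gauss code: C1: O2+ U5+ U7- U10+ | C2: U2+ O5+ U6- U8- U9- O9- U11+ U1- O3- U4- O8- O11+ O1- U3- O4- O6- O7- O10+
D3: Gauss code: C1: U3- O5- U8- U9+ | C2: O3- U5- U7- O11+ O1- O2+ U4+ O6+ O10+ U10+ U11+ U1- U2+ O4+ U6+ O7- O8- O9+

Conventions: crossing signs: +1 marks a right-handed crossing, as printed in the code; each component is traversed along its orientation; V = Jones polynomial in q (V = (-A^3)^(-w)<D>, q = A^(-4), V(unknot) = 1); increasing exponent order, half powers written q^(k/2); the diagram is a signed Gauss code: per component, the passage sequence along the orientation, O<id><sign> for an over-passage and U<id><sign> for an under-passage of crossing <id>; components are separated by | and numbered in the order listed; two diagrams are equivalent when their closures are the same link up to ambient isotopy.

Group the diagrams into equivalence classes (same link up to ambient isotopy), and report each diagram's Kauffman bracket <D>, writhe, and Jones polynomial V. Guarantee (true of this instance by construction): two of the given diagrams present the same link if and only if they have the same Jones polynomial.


equivalence classes: {D1} | {D2} | {D3}
D1 (bracket -A^-11 + 2A^-7 - A^-3 + 2A - A^5 + A^9; 9 crossings at w = +1): V = -q^(-3/2) + q^(-1/2) - 2q^(1/2) + q^(3/2) - 2q^(5/2) + q^(7/2)
V(D2) = q^(-7/2) - q^(-5/2) + q^(-3/2) - 2q^(-1/2) - q^(3/2)  (w -3, c 11, <D> = A^-15 + 2A^-7 - A^-3 + A - A^5)
D3 (bracket -A^-11 + A^-7 - A^-3 + 2A + A^9; 11 crossings at w = +1): V = -q^(-3/2) - 2q^(1/2) + q^(3/2) - q^(5/2) + q^(7/2)
key observation: V(q) takes 3 values over 3 diagrams, fixing the grouping


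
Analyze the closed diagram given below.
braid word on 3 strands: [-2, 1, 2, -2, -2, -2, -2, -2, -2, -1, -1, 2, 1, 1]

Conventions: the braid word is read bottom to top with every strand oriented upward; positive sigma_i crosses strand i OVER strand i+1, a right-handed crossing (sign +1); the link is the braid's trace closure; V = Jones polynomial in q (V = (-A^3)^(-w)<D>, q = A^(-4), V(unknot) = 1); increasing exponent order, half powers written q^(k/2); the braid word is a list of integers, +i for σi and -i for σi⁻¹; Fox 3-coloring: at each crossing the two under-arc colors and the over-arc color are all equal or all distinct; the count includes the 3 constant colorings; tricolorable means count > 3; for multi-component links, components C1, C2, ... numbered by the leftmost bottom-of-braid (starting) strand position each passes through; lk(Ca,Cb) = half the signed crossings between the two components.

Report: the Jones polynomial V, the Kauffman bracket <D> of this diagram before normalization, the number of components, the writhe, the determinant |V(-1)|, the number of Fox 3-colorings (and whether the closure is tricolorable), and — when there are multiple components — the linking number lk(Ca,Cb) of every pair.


V(q) = -q^-9 + 3q^-8 - 5q^-7 + 7q^-6 - 9q^-5 + 9q^-4 - 8q^-3 + 7q^-2 - 4q^-1 + 3 - q
bracket: -A^-16 + 3A^-12 - 4A^-8 + 7A^-4 - 8 + 9A^4 - 9A^8 + 7A^12 - 5A^16 + 3A^20 - A^24, w = -4
1 component, writhe -4, over 14 crossings
det 57, colorings 9 of 3^14 — tricolorable
observation: w = -4 shifts under R1 moves; the (-A^3)^(4) factor cancels that in V


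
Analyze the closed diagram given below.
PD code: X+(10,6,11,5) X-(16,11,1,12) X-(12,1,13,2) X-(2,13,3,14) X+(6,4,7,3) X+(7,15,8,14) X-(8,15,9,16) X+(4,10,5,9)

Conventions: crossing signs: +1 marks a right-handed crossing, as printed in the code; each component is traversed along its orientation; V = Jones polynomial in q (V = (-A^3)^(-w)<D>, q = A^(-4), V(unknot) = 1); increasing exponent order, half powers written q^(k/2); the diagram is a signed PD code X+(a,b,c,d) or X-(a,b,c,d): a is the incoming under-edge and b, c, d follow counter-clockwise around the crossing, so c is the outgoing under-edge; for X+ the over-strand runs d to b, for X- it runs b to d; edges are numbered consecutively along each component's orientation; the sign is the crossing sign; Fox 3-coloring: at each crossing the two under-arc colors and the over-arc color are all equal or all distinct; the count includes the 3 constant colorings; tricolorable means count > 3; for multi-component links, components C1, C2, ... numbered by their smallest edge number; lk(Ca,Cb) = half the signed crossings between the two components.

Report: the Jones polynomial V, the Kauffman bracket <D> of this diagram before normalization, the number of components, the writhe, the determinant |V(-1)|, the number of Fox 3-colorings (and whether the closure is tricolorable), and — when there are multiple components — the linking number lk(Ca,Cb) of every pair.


V(q) = -q^-3 + q^-2 - q^-1 + 3 - q + q^2 - q^3
bracket: -A^-12 + A^-8 - A^-4 + 3 - A^4 + A^8 - A^12, w = 0
1 component, writhe 0, over 8 crossings
det 9, colorings 27 of 3^8 — tricolorable
observation: V spans 6 powers of q: at least 6 crossings in any diagram


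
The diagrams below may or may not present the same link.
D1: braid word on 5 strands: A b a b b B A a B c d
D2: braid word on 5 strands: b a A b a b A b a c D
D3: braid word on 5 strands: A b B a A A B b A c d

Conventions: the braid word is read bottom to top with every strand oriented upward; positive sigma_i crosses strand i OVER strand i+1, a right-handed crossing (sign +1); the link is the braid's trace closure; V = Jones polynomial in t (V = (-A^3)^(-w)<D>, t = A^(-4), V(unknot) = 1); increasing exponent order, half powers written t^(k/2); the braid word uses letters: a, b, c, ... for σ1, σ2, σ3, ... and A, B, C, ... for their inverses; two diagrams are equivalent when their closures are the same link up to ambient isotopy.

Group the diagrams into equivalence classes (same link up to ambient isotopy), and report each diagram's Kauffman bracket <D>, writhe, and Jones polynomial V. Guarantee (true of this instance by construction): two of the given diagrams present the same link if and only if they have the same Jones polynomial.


grouping into links: {D1} | {D2} | {D3}
V(D1) = -t^(-1/2) - t^(1/2)  (w +3, c 11, <D> = A^7 + A^11)
D2 (bracket A^-7 - A^-3 + A + A^9; 11 crossings at w = +5): V = -t^(3/2) - t^(7/2) + t^(9/2) - t^(11/2)
V(D3) = t^(-9/2) - t^(-5/2) - t^(-3/2) - t^(-1/2)  (w -1, c 11, <D> = A^-1 + A^3 + A^7 - A^15)
key observation: V(t) takes 3 values over 3 diagrams, fixing the grouping


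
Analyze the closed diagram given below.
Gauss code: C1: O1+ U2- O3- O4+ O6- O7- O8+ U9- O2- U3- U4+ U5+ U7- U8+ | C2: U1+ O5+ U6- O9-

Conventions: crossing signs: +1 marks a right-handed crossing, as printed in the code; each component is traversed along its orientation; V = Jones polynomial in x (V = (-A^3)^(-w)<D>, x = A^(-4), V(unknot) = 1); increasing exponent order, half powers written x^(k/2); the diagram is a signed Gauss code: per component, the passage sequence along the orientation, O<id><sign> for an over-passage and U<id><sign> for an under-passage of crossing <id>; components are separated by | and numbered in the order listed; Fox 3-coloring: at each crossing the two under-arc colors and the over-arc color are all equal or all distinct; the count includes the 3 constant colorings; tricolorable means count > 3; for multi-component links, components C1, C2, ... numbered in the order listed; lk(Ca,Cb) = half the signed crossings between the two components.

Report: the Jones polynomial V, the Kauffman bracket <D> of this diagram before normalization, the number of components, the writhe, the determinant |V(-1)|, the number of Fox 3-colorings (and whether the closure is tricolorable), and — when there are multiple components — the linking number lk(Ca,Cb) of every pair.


V = x^(-7/2) - 2x^(-5/2) + x^(-3/2) - 2x^(-1/2) + x^(1/2) - x^(3/2)
<D> = A^-9 - A^-5 + 2A^-1 - A^3 + 2A^7 - A^11 (w = -1)
2 components over 9 crossings, w = -1
lk(C1,C2): 0
3 Fox colorings among 3^9, |V(-1)| = 8: not tricolorable
why: the 1 component pair carries total linking 0


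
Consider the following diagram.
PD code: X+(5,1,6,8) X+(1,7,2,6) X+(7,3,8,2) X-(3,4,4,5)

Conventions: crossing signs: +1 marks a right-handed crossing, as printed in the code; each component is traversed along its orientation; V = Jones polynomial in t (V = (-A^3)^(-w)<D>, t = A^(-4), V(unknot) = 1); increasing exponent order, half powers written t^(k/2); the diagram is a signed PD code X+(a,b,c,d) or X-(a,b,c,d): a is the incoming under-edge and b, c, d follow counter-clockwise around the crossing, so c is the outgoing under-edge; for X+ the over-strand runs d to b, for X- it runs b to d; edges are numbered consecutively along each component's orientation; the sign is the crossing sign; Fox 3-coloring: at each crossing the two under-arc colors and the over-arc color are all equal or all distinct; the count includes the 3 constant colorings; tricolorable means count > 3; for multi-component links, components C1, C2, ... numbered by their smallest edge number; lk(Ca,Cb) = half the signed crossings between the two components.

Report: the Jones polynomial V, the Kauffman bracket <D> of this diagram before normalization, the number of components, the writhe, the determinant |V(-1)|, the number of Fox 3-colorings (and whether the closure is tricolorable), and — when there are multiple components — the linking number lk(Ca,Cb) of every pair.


V = t + t^3 - t^4
<D> = -A^-10 + A^-6 + A^2 (w = +2)
1 component over 4 crossings, w = +2
9 Fox colorings among 3^4, |V(-1)| = 3: tricolorable
why: w = +2 (over 4 crossings) is diagram-only; (-A^3)^(-2) removes it from V


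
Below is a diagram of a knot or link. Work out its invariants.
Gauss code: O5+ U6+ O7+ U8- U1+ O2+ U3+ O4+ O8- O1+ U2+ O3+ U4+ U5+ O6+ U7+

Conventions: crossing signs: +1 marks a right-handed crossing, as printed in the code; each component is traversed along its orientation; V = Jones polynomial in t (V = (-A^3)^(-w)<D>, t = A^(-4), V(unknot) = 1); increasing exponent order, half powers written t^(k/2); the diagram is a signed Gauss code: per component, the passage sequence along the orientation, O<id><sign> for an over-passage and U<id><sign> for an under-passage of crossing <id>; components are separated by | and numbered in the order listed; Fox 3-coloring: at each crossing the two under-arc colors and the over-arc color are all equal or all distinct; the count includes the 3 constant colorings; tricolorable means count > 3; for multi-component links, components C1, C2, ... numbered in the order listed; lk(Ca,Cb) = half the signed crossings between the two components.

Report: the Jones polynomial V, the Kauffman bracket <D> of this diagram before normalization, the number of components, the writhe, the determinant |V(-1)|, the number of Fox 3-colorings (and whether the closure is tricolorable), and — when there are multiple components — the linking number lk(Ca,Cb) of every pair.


V(t) = t^2 + 2t^4 - 2t^5 + t^6 - 2t^7 + t^8
bracket: A^-14 - 2A^-10 + A^-6 - 2A^-2 + 2A^2 + A^10, w = +6
1 component, writhe +6, over 8 crossings
det 9, colorings 27 of 3^8 — tricolorable
observation: det 9 = |V(-1)|; divisible by 3, so tricolorable
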